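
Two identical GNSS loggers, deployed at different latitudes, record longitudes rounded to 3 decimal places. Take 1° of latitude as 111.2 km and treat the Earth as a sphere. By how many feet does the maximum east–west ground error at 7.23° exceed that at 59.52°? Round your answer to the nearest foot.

Rounding to 3 decimal places leaves the longitude within ±0.0005° of the true value.
Error at 7.23° = 0.0005° × 111200 × cos 7.23° ≈ 55.6 × 0.9920 = 55.158 m.
At 59.52°: 0.0005° × 111200 × cos 59.52° = 0.0005 × 111200 × 0.5072 ≈ 28.202 m.
So the lower-latitude error exceeds the higher by 55.158 − 28.202 = 26.956 m.
In feet: 26.9555 m ÷ 0.3048 ≈ 88.437 ft.

88 feet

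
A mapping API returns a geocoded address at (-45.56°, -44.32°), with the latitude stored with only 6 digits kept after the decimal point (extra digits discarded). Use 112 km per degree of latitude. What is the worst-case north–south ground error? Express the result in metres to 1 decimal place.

Truncating at 6 decimal places can drop up to a full unit in the last place, so the latitude may be off by as much as 1e-06°.
So the N–S error is at most 1e-06 × 112000 = 0.112 m.

0.1 metres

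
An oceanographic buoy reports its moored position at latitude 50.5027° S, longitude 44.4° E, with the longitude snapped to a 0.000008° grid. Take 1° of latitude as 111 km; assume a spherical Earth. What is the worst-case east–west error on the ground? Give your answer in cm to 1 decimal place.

With a 0.000008° grid the true value lies within half a step, ±0.000008°/2 = ±4e-06°, of the stored one.
Parallels shrink by cos φ, so at 50.5027° a degree of longitude is 111000 × 0.6360 ≈ 70600.6 m.
Maximum E–W displacement: 4e-06 × 70600.6 = 0.282403 m.
That is 0.282403 m = 28.24 cm.

28.2 cm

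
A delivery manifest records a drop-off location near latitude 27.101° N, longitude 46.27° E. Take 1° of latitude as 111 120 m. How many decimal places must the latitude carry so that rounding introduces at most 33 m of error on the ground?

One degree of latitude covers 111120 m.
Rounding to N decimal places gives at most 0.5 × 10⁻ᴺ degrees of error, i.e. 0.5 × 10⁻ᴺ × 111120 m.
Need 0.5 × 111120 × 10⁻ᴺ ≤ 33 → 10⁻ᴺ ≤ 5.940e-04, so N ≥ 3.23.
N = 3 would give 55.6 m (too coarse); N = 4 gives 5.56 m ≤ 33 m.

4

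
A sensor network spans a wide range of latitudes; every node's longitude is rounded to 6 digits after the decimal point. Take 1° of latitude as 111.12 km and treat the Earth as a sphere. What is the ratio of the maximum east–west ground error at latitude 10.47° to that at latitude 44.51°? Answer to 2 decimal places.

Rounding to 6 decimal places leaves the longitude within ±5e-07° of the true value.
At 10.47°: 5e-07° × 111120 × cos 10.47° = 5e-07 × 111120 × 0.9834 ≈ 0.054635 m.
Error at 44.51° = 5e-07° × 111120 × cos 44.51° ≈ 0.05556 × 0.7131 = 0.039621 m.
Ratio: 0.054635 / 0.039621 = cos 10.47° / cos 44.51° ≈ 1.3789.

1.38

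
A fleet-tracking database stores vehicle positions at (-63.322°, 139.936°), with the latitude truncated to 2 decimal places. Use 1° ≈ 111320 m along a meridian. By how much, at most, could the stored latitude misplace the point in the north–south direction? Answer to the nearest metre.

1113 metres

Truncating at 2 decimal places can drop up to a full unit in the last place, so the latitude may be off by as much as 0.01°.
Along the meridian that is 0.01° × 111320 m/° = 1113.2 m.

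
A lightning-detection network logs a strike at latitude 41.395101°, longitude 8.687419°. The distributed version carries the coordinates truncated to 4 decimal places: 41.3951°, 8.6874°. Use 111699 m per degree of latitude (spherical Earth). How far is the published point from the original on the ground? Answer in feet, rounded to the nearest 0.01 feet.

5.24 feet

Δlat = 41.395101 − 41.3951 = +0.000001°; Δlon = 8.687419 − 8.6874 = +0.000019°.
N–S: 0.000001° × 111699 m/° = 0.111699 m.
East–west at this latitude: 0.000019° × 111699 × cos 41.3951° ≈ 0.000019 × 83793 = 1.59207 m.
Hypotenuse of the two orthogonal shifts: √(0.111699² + 1.59207²) = 1.59598 m.
In feet: 1.59598 m ÷ 0.3048 ≈ 5.2362 ft.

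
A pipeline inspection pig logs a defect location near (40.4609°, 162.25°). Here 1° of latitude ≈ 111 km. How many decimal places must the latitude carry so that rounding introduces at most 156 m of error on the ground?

3 decimal places

One degree of latitude covers 111000 m.
Rounding to N decimal places gives at most 0.5 × 10⁻ᴺ degrees of error, i.e. 0.5 × 10⁻ᴺ × 111000 m.
Need 0.5 × 111000 × 10⁻ᴺ ≤ 156 → 10⁻ᴺ ≤ 2.811e-03, so N ≥ 2.55.
At 2 places the error can reach 555 m, but 3 places keeps it to 55.5 m.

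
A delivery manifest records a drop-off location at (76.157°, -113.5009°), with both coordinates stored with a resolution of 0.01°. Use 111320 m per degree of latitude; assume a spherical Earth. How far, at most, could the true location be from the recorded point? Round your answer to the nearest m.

With a 0.01° grid the true value lies within half a step, ±0.01°/2 = ±0.005°, of the stored one.
Latitude error → 0.005 × 111320 = 556.6 m along the meridian.
E–W at 76.157°: 0.005° × 111320 × cos 76.157° = 0.005 × 111320 × 0.2393 ≈ 133.173 m.
Worst case both components are at the extreme and orthogonal: √(556.6² + 133.173²) ≈ 572.31 m.

572 m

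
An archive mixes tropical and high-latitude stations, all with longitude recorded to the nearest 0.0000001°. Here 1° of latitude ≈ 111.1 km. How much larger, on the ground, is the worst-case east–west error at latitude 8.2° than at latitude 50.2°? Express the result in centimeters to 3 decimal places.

0.194 centimeters

Rounding to 7 decimal places leaves the longitude within ±5e-08° of the true value.
Error at 8.2° = 5e-08° × 111100 × cos 8.2° ≈ 0.005555 × 0.9898 = 0.0054982 m.
Error at 50.2° = 5e-08° × 111100 × cos 50.2° ≈ 0.005555 × 0.6401 = 0.0035558 m.
So the lower-latitude error exceeds the higher by 0.0054982 − 0.0035558 = 0.0019424 m.
That is 0.0019424 m = 0.19424 cm.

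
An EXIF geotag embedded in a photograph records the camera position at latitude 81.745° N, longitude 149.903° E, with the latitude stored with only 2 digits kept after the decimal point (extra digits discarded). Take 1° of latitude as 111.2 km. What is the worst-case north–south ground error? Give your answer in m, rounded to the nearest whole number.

1112 m

Truncating at 2 decimal places can drop up to a full unit in the last place, so the latitude may be off by as much as 0.01°.
So the N–S error is at most 0.01 × 111200 = 1112 m.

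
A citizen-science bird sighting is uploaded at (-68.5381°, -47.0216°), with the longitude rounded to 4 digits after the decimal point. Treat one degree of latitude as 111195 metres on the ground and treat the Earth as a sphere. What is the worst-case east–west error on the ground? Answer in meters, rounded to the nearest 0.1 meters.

2.0 meters

Rounding to 4 decimal places leaves the longitude within ±5e-05° of the true value.
At latitude 68.5381° a degree of longitude spans 111195 m × cos 68.5381° = 111195 × 0.3659 ≈ 40684.3 m.
East–west error: 5e-05° × 40684.3 m/° ≈ 2.03421 m.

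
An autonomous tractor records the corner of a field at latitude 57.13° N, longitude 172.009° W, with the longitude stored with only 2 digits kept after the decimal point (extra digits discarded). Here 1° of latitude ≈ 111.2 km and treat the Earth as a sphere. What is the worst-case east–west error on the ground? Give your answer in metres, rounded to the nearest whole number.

604 metres

Truncating at 2 decimal places can drop up to a full unit in the last place, so the longitude may be off by as much as 0.01°.
At latitude 57.13° a degree of longitude spans 111200 m × cos 57.13° = 111200 × 0.5427 ≈ 60352.1 m.
So at most 0.01° × 60352.1 ≈ 603.521 m east–west.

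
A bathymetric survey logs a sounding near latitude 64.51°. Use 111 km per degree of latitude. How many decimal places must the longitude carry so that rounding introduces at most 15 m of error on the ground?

4 decimal places

At 64.51° one degree of longitude covers 111000 × cos 64.51° ≈ 111000 × 0.4304 ≈ 47769.2 m.
Rounding to N decimal places gives at most 0.5 × 10⁻ᴺ degrees of error, i.e. 0.5 × 10⁻ᴺ × 47769.2 m.
Need 0.5 × 47769.2 × 10⁻ᴺ ≤ 15 → 10⁻ᴺ ≤ 6.280e-04, so N ≥ 3.20.
N = 3 would give 23.9 m (too coarse); N = 4 gives 2.39 m ≤ 15 m.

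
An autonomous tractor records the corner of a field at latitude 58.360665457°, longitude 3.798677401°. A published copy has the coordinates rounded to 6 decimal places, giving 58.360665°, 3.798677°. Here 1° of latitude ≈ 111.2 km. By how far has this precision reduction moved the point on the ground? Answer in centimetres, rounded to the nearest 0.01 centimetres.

The latitude changed by +0.000000457° and the longitude by +0.000000401°.
North–south shift: 0.000000457 × 111200 = 0.0508184 m.
E–W at 58.3607°: 0.000000401° × 111200 × cos 58.3607° = 0.000000401 × 111200 × 0.5246 ≈ 0.0233912 m.
Combined displacement = (0.0508184² + 0.0233912²)^½ ≈ 0.0559434 m.
That is 0.0559434 m = 5.5943 cm.

5.59 centimetres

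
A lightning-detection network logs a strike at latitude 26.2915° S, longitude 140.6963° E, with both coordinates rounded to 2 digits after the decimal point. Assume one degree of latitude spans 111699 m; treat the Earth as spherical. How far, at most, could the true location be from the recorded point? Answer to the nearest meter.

750 meters

Rounding to 2 decimal places leaves each coordinate within ±0.005° of the true value.
Latitude error → 0.005 × 111699 = 558.495 m along the meridian.
East–west component at 26.2915°: 0.005° × 111699 × cos 26.2915° ≈ 0.005 × 100144 ≈ 500.72 m.
Combining orthogonally: (558.495² + 500.72²)^½ ≈ 750.091 m.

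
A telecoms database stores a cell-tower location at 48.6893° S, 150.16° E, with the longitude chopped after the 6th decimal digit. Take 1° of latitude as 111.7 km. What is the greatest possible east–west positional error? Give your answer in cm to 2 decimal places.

Truncating at 6 decimal places can drop up to a full unit in the last place, so the longitude may be off by as much as 1e-06°.
At latitude 48.6893° a degree of longitude spans 111700 m × cos 48.6893° = 111700 × 0.6601 ≈ 73737.9 m.
Maximum E–W displacement: 1e-06 × 73737.9 = 0.0737379 m.
That is 0.0737379 m = 7.3738 cm.

7.37 cm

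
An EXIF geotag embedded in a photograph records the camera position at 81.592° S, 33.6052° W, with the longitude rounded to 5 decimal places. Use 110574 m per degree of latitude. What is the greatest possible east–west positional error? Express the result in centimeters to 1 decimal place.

8.1 centimeters

Rounding to 5 decimal places leaves the longitude within ±5e-06° of the true value.
Parallels shrink by cos φ, so at 81.592° a degree of longitude is 110574 × 0.1462 ≈ 16168.3 m.
Maximum E–W displacement: 5e-06 × 16168.3 = 0.0808413 m.
That is 0.0808413 m = 8.0841 cm.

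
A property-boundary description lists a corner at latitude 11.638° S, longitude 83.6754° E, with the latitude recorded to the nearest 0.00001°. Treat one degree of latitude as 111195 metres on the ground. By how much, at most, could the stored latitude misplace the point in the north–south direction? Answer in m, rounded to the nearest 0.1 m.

0.6 m

Rounding to 5 decimal places leaves the latitude within ±5e-06° of the true value.
North–south distance: 5e-06° × 111195 m/° = 0.555975 m.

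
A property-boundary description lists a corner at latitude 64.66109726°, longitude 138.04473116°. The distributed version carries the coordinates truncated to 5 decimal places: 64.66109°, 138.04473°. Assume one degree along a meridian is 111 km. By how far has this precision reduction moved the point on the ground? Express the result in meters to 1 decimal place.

0.8 meters

Δlat = 64.66109726 − 64.66109 = +0.00000726°; Δlon = 138.04473116 − 138.04473 = +0.00000116°.
North–south shift: 0.00000726 × 111000 = 0.80586 m.
E–W at 64.6611°: 0.00000116° × 111000 × cos 64.6611° = 0.00000116 × 111000 × 0.4280 ≈ 0.0551056 m.
Combined displacement = (0.80586² + 0.0551056²)^½ ≈ 0.807742 m.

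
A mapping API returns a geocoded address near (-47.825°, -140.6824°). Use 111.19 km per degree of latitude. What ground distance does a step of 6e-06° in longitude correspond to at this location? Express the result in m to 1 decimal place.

At 47.825° a degree of longitude is 111190 × cos 47.825° ≈ 74652.7 m, so 6e-06° corresponds to 0.447916 m.

0.4 m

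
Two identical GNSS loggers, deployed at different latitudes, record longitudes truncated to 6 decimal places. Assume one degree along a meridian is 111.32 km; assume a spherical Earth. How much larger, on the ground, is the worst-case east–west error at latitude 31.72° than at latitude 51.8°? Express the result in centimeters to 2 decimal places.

2.59 centimeters

Truncating at 6 decimal places can drop up to a full unit in the last place, so the longitude may be off by as much as 1e-06°.
At 31.72°: 1e-06° × 111320 × cos 31.72° = 1e-06 × 111320 × 0.8506 ≈ 0.094692 m.
Error at 51.8° = 1e-06° × 111320 × cos 51.8° ≈ 0.11132 × 0.6184 = 0.068841 m.
Difference: 0.094692 − 0.068841 = 0.025851 m.
That is 0.0258506 m = 2.5851 cm.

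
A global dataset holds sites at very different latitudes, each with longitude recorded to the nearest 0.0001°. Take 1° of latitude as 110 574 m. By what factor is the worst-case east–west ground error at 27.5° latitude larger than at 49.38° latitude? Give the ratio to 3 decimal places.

Rounding to 4 decimal places leaves the longitude within ±5e-05° of the true value.
At 27.5°: 5e-05° × 110574 × cos 27.5° = 5e-05 × 110574 × 0.8870 ≈ 4.904 m.
Error at 49.38° = 5e-05° × 110574 × cos 49.38° ≈ 5.5287 × 0.6510 = 3.5994 m.
The ratio reduces to cos 27.5° / cos 49.38° = 0.8870/0.6510 ≈ 1.3625.

1.362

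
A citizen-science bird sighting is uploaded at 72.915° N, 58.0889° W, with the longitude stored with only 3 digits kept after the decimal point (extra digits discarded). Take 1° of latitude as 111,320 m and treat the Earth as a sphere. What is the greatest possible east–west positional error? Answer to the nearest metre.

Truncating at 3 decimal places can drop up to a full unit in the last place, so the longitude may be off by as much as 0.001°.
At latitude 72.915° a degree of longitude spans 111320 m × cos 72.915° = 111320 × 0.2938 ≈ 32704.7 m.
East–west error: 0.001° × 32704.7 m/° ≈ 32.7047 m.

33 metres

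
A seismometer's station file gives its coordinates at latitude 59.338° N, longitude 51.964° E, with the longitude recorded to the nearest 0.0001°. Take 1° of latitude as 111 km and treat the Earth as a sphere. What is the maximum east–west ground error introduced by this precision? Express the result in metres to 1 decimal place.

2.8 metres

Rounding to 4 decimal places leaves the longitude within ±5e-05° of the true value.
At latitude 59.338° a degree of longitude spans 111000 m × cos 59.338° = 111000 × 0.5100 ≈ 56607 m.
Maximum E–W displacement: 5e-05 × 56607 = 2.83035 m.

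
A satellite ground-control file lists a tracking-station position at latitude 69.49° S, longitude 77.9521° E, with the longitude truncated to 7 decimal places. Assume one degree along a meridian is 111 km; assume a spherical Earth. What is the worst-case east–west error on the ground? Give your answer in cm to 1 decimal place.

0.4 cm

Truncating at 7 decimal places can drop up to a full unit in the last place, so the longitude may be off by as much as 1e-07°.
Parallels shrink by cos φ, so at 69.49° a degree of longitude is 111000 × 0.3504 ≈ 38891.2 m.
Maximum E–W displacement: 1e-07 × 38891.2 = 0.00388912 m.
That is 0.00388912 m = 0.38891 cm.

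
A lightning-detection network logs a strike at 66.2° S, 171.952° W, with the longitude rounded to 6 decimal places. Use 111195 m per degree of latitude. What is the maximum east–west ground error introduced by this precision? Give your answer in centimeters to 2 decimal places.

2.24 centimeters

Rounding to 6 decimal places leaves the longitude within ±5e-07° of the true value.
At latitude 66.2° a degree of longitude spans 111195 m × cos 66.2° = 111195 × 0.4035 ≈ 44872.2 m.
Maximum E–W displacement: 5e-07 × 44872.2 = 0.0224361 m.
That is 0.0224361 m = 2.2436 cm.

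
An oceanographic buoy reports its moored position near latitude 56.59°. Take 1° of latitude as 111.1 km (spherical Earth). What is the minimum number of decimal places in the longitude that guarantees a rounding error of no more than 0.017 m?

At 56.59° one degree of longitude covers 111100 × cos 56.59° ≈ 111100 × 0.5506 ≈ 61174.6 m.
N decimal places → at most half a unit in the last place, 0.5 × 10⁻ᴺ° = 61174.6/2 × 10⁻ᴺ m.
Need 0.5 × 61174.6 × 10⁻ᴺ ≤ 0.017 → 10⁻ᴺ ≤ 5.558e-07, so N ≥ 6.26.
At 6 places the error can reach 0.0306 m, but 7 places keeps it to 0.00306 m.

7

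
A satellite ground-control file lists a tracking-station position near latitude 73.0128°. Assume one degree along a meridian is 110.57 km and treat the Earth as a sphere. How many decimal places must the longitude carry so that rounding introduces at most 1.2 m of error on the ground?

At 73.0128° one degree of longitude covers 110570 × cos 73.0128° ≈ 110570 × 0.2922 ≈ 32303.9 m.
N decimal places → at most half a unit in the last place, 0.5 × 10⁻ᴺ° = 32303.9/2 × 10⁻ᴺ m.
Setting 16152 × 10⁻ᴺ ≤ 1.2 gives 10ᴺ ≥ 1.346e+04, i.e. N ≥ 4.13.
At 4 places the error can reach 1.62 m, but 5 places keeps it to 0.162 m.

5 decimal places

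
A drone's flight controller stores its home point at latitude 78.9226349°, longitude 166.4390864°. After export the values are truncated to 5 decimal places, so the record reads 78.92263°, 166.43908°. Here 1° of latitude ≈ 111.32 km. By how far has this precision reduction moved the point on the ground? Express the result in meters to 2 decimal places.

0.56 meters

Δlat = 78.9226349 − 78.92263 = +0.0000049°; Δlon = 166.4390864 − 166.43908 = +0.0000064°.
N–S: 0.0000049° × 111320 m/° = 0.545468 m.
East–west at this latitude: 0.0000064° × 111320 × cos 78.9226° ≈ 0.0000064 × 21388.4 = 0.136886 m.
Combined displacement = (0.545468² + 0.136886²)^½ ≈ 0.562382 m.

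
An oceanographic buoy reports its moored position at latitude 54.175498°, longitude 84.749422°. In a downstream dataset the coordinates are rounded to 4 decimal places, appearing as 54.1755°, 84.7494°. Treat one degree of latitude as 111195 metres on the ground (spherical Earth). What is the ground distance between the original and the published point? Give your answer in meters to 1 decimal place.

Δlat = 54.175498 − 54.1755 = -0.000002°; Δlon = 84.749422 − 84.7494 = +0.000022°.
N–S: -0.000002° × 111195 m/° = -0.22239 m.
East–west at this latitude: 0.000022° × 111195 × cos 54.1755° ≈ 0.000022 × 65082.9 = 1.43182 m.
Hypotenuse of the two orthogonal shifts: √(0.22239² + 1.43182²) = 1.44899 m.

1.4 meters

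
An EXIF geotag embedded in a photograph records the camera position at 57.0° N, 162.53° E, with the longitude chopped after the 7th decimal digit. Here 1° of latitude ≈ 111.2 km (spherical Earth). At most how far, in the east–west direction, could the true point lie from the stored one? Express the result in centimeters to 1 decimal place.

Truncating at 7 decimal places can drop up to a full unit in the last place, so the longitude may be off by as much as 1e-07°.
At latitude 57° a degree of longitude spans 111200 m × cos 57° = 111200 × 0.5446 ≈ 60563.9 m.
Maximum E–W displacement: 1e-07 × 60563.9 = 0.00605639 m.
That is 0.00605639 m = 0.60564 cm.

0.6 centimeters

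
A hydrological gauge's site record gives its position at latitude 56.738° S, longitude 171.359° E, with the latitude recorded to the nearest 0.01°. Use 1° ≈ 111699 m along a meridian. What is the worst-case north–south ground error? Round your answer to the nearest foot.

Rounding to 2 decimal places leaves the latitude within ±0.005° of the true value.
So the N–S error is at most 0.005 × 111699 = 558.495 m.
In feet: 558.495 m ÷ 0.3048 ≈ 1832.3 ft.

1832 feet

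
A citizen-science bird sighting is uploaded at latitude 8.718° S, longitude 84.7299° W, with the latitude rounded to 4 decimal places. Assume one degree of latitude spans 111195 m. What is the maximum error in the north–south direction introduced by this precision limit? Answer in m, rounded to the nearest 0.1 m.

5.6 m

Rounding to 4 decimal places leaves the latitude within ±5e-05° of the true value.
Along the meridian that is 5e-05° × 111195 m/° = 5.55975 m.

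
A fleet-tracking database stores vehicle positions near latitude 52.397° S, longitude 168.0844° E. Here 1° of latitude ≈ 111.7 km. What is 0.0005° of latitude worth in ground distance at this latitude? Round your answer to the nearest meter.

56 meters

Along a meridian 0.0005° is 0.0005 × 111700 = 55.85 m.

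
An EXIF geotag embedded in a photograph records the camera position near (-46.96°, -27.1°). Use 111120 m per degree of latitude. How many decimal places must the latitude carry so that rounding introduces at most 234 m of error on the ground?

One degree of latitude covers 111120 m.
With N decimal places the half-ulp bound is 0.5·10⁻ᴺ°, or 0.5·10⁻ᴺ × 111120 m on the ground.
Setting 55560 × 10⁻ᴺ ≤ 234 gives 10ᴺ ≥ 237.4, i.e. N ≥ 2.38.
So 3 decimal places suffice (55.6 m); 2 would allow up to 556 m.

3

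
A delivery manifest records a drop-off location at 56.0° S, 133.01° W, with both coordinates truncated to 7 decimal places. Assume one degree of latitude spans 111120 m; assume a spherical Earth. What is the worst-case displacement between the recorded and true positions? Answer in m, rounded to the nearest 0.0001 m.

0.0127 m

Truncating at 7 decimal places can drop up to a full unit in the last place, so each coordinate may be off by as much as 1e-07°.
Latitude error → 1e-07 × 111120 = 0.011112 m along the meridian.
E–W at 56°: 1e-07° × 111120 × cos 56° = 1e-07 × 111120 × 0.5592 ≈ 0.00621375 m.
The two errors are perpendicular, so the maximum displacement is √(0.011112² + 0.00621375²) ≈ 0.0127313 m.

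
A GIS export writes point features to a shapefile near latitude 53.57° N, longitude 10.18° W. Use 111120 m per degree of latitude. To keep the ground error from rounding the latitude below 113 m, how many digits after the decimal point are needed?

One degree of latitude covers 111120 m.
Rounding to N decimal places gives at most 0.5 × 10⁻ᴺ degrees of error, i.e. 0.5 × 10⁻ᴺ × 111120 m.
Need 0.5 × 111120 × 10⁻ᴺ ≤ 113 → 10⁻ᴺ ≤ 2.034e-03, so N ≥ 2.69.
At 2 places the error can reach 556 m, but 3 places keeps it to 55.6 m.

3 decimal places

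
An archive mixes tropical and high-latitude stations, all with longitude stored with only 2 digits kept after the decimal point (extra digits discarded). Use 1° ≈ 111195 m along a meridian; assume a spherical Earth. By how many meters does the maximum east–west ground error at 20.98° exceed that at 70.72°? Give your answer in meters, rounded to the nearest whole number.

671 meters

Truncating at 2 decimal places can drop up to a full unit in the last place, so the longitude may be off by as much as 0.01°.
Error at 20.98° = 0.01° × 111195 × cos 20.98° ≈ 1112 × 0.9337 = 1038.2 m.
Error at 70.72° = 0.01° × 111195 × cos 70.72° ≈ 1112 × 0.3302 = 367.15 m.
Difference: 1038.2 − 367.15 = 671.08 m.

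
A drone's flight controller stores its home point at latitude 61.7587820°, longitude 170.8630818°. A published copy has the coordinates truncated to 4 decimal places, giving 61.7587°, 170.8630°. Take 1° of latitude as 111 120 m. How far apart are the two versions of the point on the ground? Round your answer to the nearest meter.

10 meters

Δlat = 61.7587820 − 61.7587 = +0.0000820°; Δlon = 170.8630818 − 170.8630 = +0.0000818°.
North–south shift: 0.0000820 × 111120 = 9.11184 m.
East–west at this latitude: 0.0000818° × 111120 × cos 61.7587° ≈ 0.0000818 × 52580.4 = 4.30108 m.
Combined displacement = (9.11184² + 4.30108²)^½ ≈ 10.076 m.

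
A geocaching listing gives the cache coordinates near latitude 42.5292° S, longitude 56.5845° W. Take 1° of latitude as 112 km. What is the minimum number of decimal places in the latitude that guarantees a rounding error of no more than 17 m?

4 decimal places

One degree of latitude covers 112000 m.
Rounding to N decimal places gives at most 0.5 × 10⁻ᴺ degrees of error, i.e. 0.5 × 10⁻ᴺ × 112000 m.
Need 0.5 × 112000 × 10⁻ᴺ ≤ 17 → 10⁻ᴺ ≤ 3.036e-04, so N ≥ 3.52.
At 3 places the error can reach 56 m, but 4 places keeps it to 5.6 m.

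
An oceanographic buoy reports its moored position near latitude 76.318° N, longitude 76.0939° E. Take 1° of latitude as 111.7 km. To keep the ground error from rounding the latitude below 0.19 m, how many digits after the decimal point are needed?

6 decimal places

One degree of latitude covers 111700 m.
N decimal places → at most half a unit in the last place, 0.5 × 10⁻ᴺ° = 111700/2 × 10⁻ᴺ m.
Need 0.5 × 111700 × 10⁻ᴺ ≤ 0.19 → 10⁻ᴺ ≤ 3.402e-06, so N ≥ 5.47.
N = 5 would give 0.558 m (too coarse); N = 6 gives 0.0558 m ≤ 0.19 m.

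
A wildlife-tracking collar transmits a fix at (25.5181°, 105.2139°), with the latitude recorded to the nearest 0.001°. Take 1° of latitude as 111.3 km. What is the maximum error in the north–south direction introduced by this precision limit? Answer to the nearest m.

56 m

Rounding to 3 decimal places leaves the latitude within ±0.0005° of the true value.
North–south distance: 0.0005° × 111300 m/° = 55.65 m.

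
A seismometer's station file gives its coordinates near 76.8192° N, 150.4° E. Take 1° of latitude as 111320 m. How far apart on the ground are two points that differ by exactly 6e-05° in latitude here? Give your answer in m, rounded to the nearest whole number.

7 m

Along a meridian 6e-05° is 6e-05 × 111320 = 6.6792 m.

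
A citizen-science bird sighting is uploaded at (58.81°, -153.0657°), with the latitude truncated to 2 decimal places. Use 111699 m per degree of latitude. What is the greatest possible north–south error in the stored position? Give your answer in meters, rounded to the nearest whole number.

1117 meters

Truncating at 2 decimal places can drop up to a full unit in the last place, so the latitude may be off by as much as 0.01°.
North–south distance: 0.01° × 111699 m/° = 1116.99 m.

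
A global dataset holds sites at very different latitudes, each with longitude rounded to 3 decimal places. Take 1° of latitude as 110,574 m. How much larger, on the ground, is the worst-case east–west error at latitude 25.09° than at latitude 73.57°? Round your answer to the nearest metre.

Rounding to 3 decimal places leaves the longitude within ±0.0005° of the true value.
At 25.09°: 0.0005° × 110574 × cos 25.09° = 0.0005 × 110574 × 0.9056 ≈ 50.07 m.
At 73.57°: 0.0005° × 110574 × cos 73.57° = 0.0005 × 110574 × 0.2828 ≈ 15.638 m.
So the lower-latitude error exceeds the higher by 50.07 − 15.638 = 34.433 m.

34 metres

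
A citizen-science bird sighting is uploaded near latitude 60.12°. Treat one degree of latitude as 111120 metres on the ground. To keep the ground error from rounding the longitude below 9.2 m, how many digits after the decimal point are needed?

4 decimal places

At 60.12° one degree of longitude covers 111120 × cos 60.12° ≈ 111120 × 0.4982 ≈ 55358.3 m.
With N decimal places the half-ulp bound is 0.5·10⁻ᴺ°, or 0.5·10⁻ᴺ × 55358.3 m on the ground.
Need 0.5 × 55358.3 × 10⁻ᴺ ≤ 9.2 → 10⁻ᴺ ≤ 3.324e-04, so N ≥ 3.48.
So 4 decimal places suffice (2.77 m); 3 would allow up to 27.7 m.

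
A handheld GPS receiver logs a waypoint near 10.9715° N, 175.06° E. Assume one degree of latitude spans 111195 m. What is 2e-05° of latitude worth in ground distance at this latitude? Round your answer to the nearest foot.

2e-05° × 111195 m/° = 2.2239 m.
In feet: 2.2239 m ÷ 0.3048 ≈ 7.2963 ft.

7 feet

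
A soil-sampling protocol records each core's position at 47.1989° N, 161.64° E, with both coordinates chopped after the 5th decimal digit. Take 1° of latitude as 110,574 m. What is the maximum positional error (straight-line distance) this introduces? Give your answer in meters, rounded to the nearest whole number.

1 meters

Truncating at 5 decimal places can drop up to a full unit in the last place, so each coordinate may be off by as much as 1e-05°.
North–south component: 1e-05° × 110574 = 1.10574 m.
East–west component at 47.1989°: 1e-05° × 110574 × cos 47.1989° ≈ 1e-05 × 75130.1 ≈ 0.751301 m.
Combining orthogonally: (1.10574² + 0.751301²)^½ ≈ 1.33683 m.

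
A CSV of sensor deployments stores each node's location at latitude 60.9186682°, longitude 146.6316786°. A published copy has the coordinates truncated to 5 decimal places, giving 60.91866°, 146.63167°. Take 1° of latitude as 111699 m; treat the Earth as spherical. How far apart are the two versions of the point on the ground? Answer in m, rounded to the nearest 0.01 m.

1.03 m

The latitude changed by +0.0000082° and the longitude by +0.0000086°.
N–S: 0.0000082° × 111699 m/° = 0.915932 m.
E–W at 60.9187°: 0.0000086° × 111699 × cos 60.9187° = 0.0000086 × 111699 × 0.4861 ≈ 0.466906 m.
Hypotenuse of the two orthogonal shifts: √(0.915932² + 0.466906²) = 1.02807 m.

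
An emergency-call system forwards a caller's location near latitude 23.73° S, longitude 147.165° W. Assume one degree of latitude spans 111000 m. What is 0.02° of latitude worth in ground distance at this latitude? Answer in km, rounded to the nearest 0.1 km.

2.2 km

Along a meridian 0.02° is 0.02 × 111000 = 2220 m.
That is 2220 m = 2.22 km.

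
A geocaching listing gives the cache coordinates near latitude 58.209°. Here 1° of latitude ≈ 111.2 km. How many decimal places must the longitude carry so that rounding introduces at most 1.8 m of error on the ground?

At 58.209° one degree of longitude covers 111200 × cos 58.209° ≈ 111200 × 0.5268 ≈ 58582.6 m.
With N decimal places the half-ulp bound is 0.5·10⁻ᴺ°, or 0.5·10⁻ᴺ × 58582.6 m on the ground.
Need 0.5 × 58582.6 × 10⁻ᴺ ≤ 1.8 → 10⁻ᴺ ≤ 6.145e-05, so N ≥ 4.21.
N = 4 would give 2.93 m (too coarse); N = 5 gives 0.293 m ≤ 1.8 m.

5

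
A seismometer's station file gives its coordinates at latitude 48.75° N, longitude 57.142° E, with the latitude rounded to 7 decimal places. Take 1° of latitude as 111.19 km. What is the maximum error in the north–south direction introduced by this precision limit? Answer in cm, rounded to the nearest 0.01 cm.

0.56 cm

Rounding to 7 decimal places leaves the latitude within ±5e-08° of the true value.
Along the meridian that is 5e-08° × 111190 m/° = 0.0055595 m.
That is 0.0055595 m = 0.55595 cm.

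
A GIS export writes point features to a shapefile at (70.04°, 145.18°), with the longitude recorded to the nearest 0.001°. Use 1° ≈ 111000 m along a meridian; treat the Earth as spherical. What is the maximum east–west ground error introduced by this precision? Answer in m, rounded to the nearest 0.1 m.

Rounding to 3 decimal places leaves the longitude within ±0.0005° of the true value.
Parallels shrink by cos φ, so at 70.04° a degree of longitude is 111000 × 0.3414 ≈ 37891.4 m.
So at most 0.0005° × 37891.4 ≈ 18.9457 m east–west.

18.9 m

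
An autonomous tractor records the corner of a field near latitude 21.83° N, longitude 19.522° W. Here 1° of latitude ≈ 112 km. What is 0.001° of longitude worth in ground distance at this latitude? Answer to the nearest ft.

One degree of longitude here spans 112000 × cos 21.83° = 112000 × 0.9283 ≈ 103969 m; 0.001° of that is 103.969 m.
Converting: 103.969 m × 3.2808 ft/m ≈ 341.1 ft.

341 ft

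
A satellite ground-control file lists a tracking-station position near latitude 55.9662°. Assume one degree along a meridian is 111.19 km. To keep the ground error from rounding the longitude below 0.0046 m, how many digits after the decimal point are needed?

At 55.9662° one degree of longitude covers 111190 × cos 55.9662° ≈ 111190 × 0.5597 ≈ 62231 m.
Rounding to N decimal places gives at most 0.5 × 10⁻ᴺ degrees of error, i.e. 0.5 × 10⁻ᴺ × 62231 m.
Need 0.5 × 62231 × 10⁻ᴺ ≤ 0.0046 → 10⁻ᴺ ≤ 1.478e-07, so N ≥ 6.83.
N = 6 would give 0.0311 m (too coarse); N = 7 gives 0.00311 m ≤ 0.0046 m.

7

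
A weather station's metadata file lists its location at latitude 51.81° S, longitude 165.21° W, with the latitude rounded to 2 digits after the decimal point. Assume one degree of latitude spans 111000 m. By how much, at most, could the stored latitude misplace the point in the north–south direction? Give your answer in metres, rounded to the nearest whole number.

555 metres

Rounding to 2 decimal places leaves the latitude within ±0.005° of the true value.
So the N–S error is at most 0.005 × 111000 = 555 m.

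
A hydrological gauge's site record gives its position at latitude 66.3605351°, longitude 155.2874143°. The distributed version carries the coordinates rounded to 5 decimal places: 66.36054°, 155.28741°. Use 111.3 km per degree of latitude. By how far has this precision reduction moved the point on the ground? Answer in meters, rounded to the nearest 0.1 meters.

0.6 meters

Δlat = 66.3605351 − 66.36054 = -0.0000049°; Δlon = 155.2874143 − 155.28741 = +0.0000043°.
North–south shift: -0.0000049 × 111300 = -0.54537 m.
E–W at 66.3605°: 0.0000043° × 111300 × cos 66.3605° = 0.0000043 × 111300 × 0.4010 ≈ 0.191905 m.
Combined displacement = (0.54537² + 0.191905²)^½ ≈ 0.578149 m.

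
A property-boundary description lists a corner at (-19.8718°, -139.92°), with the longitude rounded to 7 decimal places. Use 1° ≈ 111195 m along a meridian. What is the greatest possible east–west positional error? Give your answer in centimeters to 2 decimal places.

0.52 centimeters

Rounding to 7 decimal places leaves the longitude within ±5e-08° of the true value.
Parallels shrink by cos φ, so at 19.8718° a degree of longitude is 111195 × 0.9405 ≈ 104574 m.
East–west error: 5e-08° × 104574 m/° ≈ 0.0052287 m.
That is 0.0052287 m = 0.52287 cm.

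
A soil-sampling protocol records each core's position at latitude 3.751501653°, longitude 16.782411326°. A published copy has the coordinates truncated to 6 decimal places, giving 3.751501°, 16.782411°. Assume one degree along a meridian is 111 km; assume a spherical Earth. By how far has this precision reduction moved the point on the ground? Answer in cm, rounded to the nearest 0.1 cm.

8.1 cm

The latitude changed by +0.000000653° and the longitude by +0.000000326°.
N–S: 0.000000653° × 111000 m/° = 0.072483 m.
E–W at 3.7515°: 0.000000326° × 111000 × cos 3.7515° = 0.000000326 × 111000 × 0.9979 ≈ 0.0361085 m.
Distance: √(0.072483² + 0.0361085²) ≈ 0.080979 m.
That is 0.080979 m = 8.0979 cm.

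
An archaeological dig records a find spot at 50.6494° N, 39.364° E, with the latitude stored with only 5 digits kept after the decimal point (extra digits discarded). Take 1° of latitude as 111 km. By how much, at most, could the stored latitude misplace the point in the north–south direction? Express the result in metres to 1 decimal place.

1.1 metres

Truncating at 5 decimal places can drop up to a full unit in the last place, so the latitude may be off by as much as 1e-05°.
North–south distance: 1e-05° × 111000 m/° = 1.11 m.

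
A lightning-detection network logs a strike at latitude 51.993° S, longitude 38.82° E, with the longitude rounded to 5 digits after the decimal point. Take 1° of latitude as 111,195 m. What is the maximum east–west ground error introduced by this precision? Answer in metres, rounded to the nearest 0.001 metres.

0.342 metres

Rounding to 5 decimal places leaves the longitude within ±5e-06° of the true value.
One degree of longitude at 51.993° is 111195 × cos 51.993° ≈ 111195 × 0.6158 = 68469.2 m.
Maximum E–W displacement: 5e-06 × 68469.2 = 0.342346 m.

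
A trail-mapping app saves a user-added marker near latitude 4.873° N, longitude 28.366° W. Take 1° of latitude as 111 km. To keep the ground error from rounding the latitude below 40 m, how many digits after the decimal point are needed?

One degree of latitude covers 111000 m.
N decimal places → at most half a unit in the last place, 0.5 × 10⁻ᴺ° = 111000/2 × 10⁻ᴺ m.
Need 0.5 × 111000 × 10⁻ᴺ ≤ 40 → 10⁻ᴺ ≤ 7.207e-04, so N ≥ 3.14.
N = 3 would give 55.5 m (too coarse); N = 4 gives 5.55 m ≤ 40 m.

4 decimal places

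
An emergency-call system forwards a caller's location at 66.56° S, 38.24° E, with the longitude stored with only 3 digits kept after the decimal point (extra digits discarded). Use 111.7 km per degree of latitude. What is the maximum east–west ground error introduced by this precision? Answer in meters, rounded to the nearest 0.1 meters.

Truncating at 3 decimal places can drop up to a full unit in the last place, so the longitude may be off by as much as 0.001°.
One degree of longitude at 66.56° is 111700 × cos 66.56° ≈ 111700 × 0.3978 = 44433 m.
So at most 0.001° × 44433 ≈ 44.433 m east–west.

44.4 meters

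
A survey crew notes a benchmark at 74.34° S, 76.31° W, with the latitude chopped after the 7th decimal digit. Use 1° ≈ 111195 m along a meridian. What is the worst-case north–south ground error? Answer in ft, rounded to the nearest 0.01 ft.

0.04 ft

Truncating at 7 decimal places can drop up to a full unit in the last place, so the latitude may be off by as much as 1e-07°.
North–south distance: 1e-07° × 111195 m/° = 0.0111195 m.
In feet: 0.0111195 m ÷ 0.3048 ≈ 0.036481 ft.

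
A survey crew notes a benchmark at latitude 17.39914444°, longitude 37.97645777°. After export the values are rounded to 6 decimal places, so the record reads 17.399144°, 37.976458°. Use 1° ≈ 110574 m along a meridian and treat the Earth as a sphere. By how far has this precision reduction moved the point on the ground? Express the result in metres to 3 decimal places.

The latitude changed by +0.00000044° and the longitude by -0.00000023°.
North–south shift: 0.00000044 × 110574 = 0.0486526 m.
E–W at 17.3991°: -0.00000023° × 110574 × cos 17.3991° = -0.00000023 × 110574 × 0.9542 ≈ -0.0242684 m.
Combined displacement = (0.0486526² + 0.0242684²)^½ ≈ 0.0543693 m.

0.054 metres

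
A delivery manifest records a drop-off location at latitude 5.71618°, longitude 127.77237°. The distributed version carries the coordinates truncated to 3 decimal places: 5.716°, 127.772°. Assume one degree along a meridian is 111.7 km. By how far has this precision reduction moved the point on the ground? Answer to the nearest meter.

The latitude changed by +0.00018° and the longitude by +0.00037°.
N–S: 0.00018° × 111700 m/° = 20.106 m.
E–W at 5.716°: 0.00037° × 111700 × cos 5.716° = 0.00037 × 111700 × 0.9950 ≈ 41.1235 m.
Hypotenuse of the two orthogonal shifts: √(20.106² + 41.1235²) = 45.7755 m.

46 meters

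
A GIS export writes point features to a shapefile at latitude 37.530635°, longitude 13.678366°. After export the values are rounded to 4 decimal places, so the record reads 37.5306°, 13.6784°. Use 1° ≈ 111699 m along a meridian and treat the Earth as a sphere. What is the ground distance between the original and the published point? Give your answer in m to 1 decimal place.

Δlat = 37.530635 − 37.5306 = +0.000035°; Δlon = 13.678366 − 13.6784 = -0.000034°.
N–S: 0.000035° × 111699 m/° = 3.90946 m.
East–west at this latitude: -0.000034° × 111699 × cos 37.5306° ≈ -0.000034 × 88580.4 = -3.01174 m.
Distance: √(3.90946² + 3.01174²) ≈ 4.93502 m.

4.9 m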